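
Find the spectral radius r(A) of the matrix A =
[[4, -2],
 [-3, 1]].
r(A) = (5 + sqrt(33))/2 ≈ 5.3723

The eigenvalues of A are the roots of its characteristic polynomial. With M = A (coefficients from the trace and determinant):
  p(λ) = det(λ I - M) = λ^2 - 5λ - 2.
For λ^2 - 5λ - 2 the discriminant is 33. It is nonnegative but not a perfect square, so the roots are real and irrational: λ = (5 ± sqrt(33))/2 ≈ 5.3723, -0.3723.
Thus the eigenvalues (to 4 decimals) are 5.3723 (modulus 5.3723); -0.3723 (modulus 0.3723). The spectral radius is the largest modulus: r(A) = (5 + sqrt(33))/2 ≈ 5.3723. (Cross-check: r(A) ≤ ||A||_2 ≈ 5.465; equality holds whenever A is normal, though it can also hold for some non-normal A.)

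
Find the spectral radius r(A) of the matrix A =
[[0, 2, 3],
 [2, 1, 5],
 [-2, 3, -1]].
r(A) = 4

The eigenvalues of A are the roots of its characteristic polynomial. With M = A (coefficients from the trace, the sum of principal 2x2 minors, and det A):
  p(λ) = det(λ I - M) = λ^3 - 14λ - 8.
By the rational root theorem any rational root is an integer divisor of 8. Testing λ = 4: p(4) = 64 + 0 - 56 - 8 = 0, so λ = 4 is a root. Dividing out (λ - 4) leaves p(λ) = (λ - 4)(λ^2 + 4λ + 2). For λ^2 + 4λ + 2 the discriminant is 8. It is nonnegative but not a perfect square, so the roots are real and irrational: λ = (-4 ± sqrt(8))/2 ≈ -0.5858, -3.4142.
Thus the eigenvalues (to 4 decimals) are -0.5858 (modulus 0.5858); -3.4142 (modulus 3.4142); 4 (modulus 4). The spectral radius is the largest modulus: r(A) = 4. (Cross-check: r(A) ≤ ||A||_2 ≈ 6.4018; equality holds whenever A is normal, though it can also hold for some non-normal A.)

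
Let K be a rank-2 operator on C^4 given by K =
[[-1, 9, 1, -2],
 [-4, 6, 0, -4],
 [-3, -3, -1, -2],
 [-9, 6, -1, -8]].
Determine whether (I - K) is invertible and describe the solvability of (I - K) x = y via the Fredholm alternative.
(I - K) is invertible (det(I - K) = 5 ≠ 0), so for every y in C^4 the equation (I - K) x = y has a unique solution.

K has rank 2 and factors as K = U V^T = u1 v1^T + u2 v2^T with u1 = (2, 2, 0, 3), v1 = (-2, 3, 0, -2), u2 = (-1, 0, 1, 1), v2 = (-3, -3, -1, -2) (multiplying out reproduces the displayed K). The nonzero eigenvalues of U V^T coincide with those of the 2 x 2 matrix G = V^T U = [[v1·u1, v1·u2], [v2·u1, v2·u2]] = [[-4, 0], [-18, 0]], and by the Sylvester determinant identity det(I_4 - U V^T) = det(I_2 - V^T U) = det([[5, 0], [18, 1]]) = (5)(1) - (0)(18) = 5. (Direct check: I - K =
[[2, -9, -1, 2],
 [4, -5, 0, 4],
 [3, 3, 2, 2],
 [9, -6, 1, 9]]
has determinant 5.) The finite-dimensional Fredholm alternative says: either (I - K) is invertible, or ker(I - K) ≠ {0} and then range(I - K) = ker((I - K)^*)^⊥, with dim ker(I - K) = dim ker((I - K)^*). Since det(I - K) ≠ 0, 1 is not an eigenvalue of K and ker(I - K) = {0}, so we are in the first case: for every y there is a unique x = (I - K)^(-1) y. (Explicitly, by the Woodbury identity, (I - U V^T)^(-1) = I + U (I_2 - G)^(-1) V^T.)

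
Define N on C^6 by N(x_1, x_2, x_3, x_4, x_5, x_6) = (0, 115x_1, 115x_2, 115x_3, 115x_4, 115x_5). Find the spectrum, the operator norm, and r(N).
sigma(N) = {0}; ||N|| = 115; r(N) = 0. (N is nilpotent with N^6 = 0.)

On C^6, N is a strictly lower-triangular matrix with 115 on the subdiagonal and zeros elsewhere, so its characteristic polynomial is lambda^6 and every eigenvalue is 0: sigma(N) = {0}. For the operator norm, N e_i = 115e_{i+1} for i = 1, ..., 5 and N e_6 = 0, so the singular values of N are 115 (with multiplicity 5) and 0; hence ||N|| = 115. The spectral radius r(N) = max|lambda| = 0. Note ||N|| > r(N) — characteristic of non-normal nilpotent operators. Indeed N^6 = 0.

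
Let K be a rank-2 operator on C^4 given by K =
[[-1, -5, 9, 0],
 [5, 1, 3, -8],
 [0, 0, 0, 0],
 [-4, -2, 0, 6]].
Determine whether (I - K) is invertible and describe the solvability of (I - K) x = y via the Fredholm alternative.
(I - K) is invertible (det(I - K) = 3 ≠ 0), so for every y in C^4 the equation (I - K) x = y has a unique solution.

K has rank 2 and factors as K = U V^T = u1 v1^T + u2 v2^T with u1 = (-3, -1, 0, 0), v1 = (1, 2, -3, -1), u2 = (1, 3, 0, -2), v2 = (2, 1, 0, -3) (multiplying out reproduces the displayed K). The nonzero eigenvalues of U V^T coincide with those of the 2 x 2 matrix G = V^T U = [[v1·u1, v1·u2], [v2·u1, v2·u2]] = [[-5, 9], [-7, 11]], and by the Sylvester determinant identity det(I_4 - U V^T) = det(I_2 - V^T U) = det([[6, -9], [7, -10]]) = (6)(-10) - (-9)(7) = 3. (Direct check: I - K =
[[2, 5, -9, 0],
 [-5, 0, -3, 8],
 [0, 0, 1, 0],
 [4, 2, 0, -5]]
has determinant 3.) The finite-dimensional Fredholm alternative says: either (I - K) is invertible, or ker(I - K) ≠ {0} and then range(I - K) = ker((I - K)^*)^⊥, with dim ker(I - K) = dim ker((I - K)^*). Since det(I - K) ≠ 0, 1 is not an eigenvalue of K and ker(I - K) = {0}, so we are in the first case: for every y there is a unique x = (I - K)^(-1) y. (Explicitly, by the Woodbury identity, (I - U V^T)^(-1) = I + U (I_2 - G)^(-1) V^T.)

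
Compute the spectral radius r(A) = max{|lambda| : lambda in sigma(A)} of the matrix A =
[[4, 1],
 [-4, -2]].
r(A) = (2 + sqrt(20))/2 ≈ 3.2361

The eigenvalues of A are the roots of its characteristic polynomial. With M = A (coefficients from the trace and determinant):
  p(λ) = det(λ I - M) = λ^2 - 2λ - 4.
For λ^2 - 2λ - 4 the discriminant is 20. It is nonnegative but not a perfect square, so the roots are real and irrational: λ = (2 ± sqrt(20))/2 ≈ 3.2361, -1.2361.
Thus the eigenvalues (to 4 decimals) are 3.2361 (modulus 3.2361); -1.2361 (modulus 1.2361). The spectral radius is the largest modulus: r(A) = (2 + sqrt(20))/2 ≈ 3.2361. (Cross-check: r(A) ≤ ||A||_2 ≈ 6.0467; equality holds whenever A is normal, though it can also hold for some non-normal A.)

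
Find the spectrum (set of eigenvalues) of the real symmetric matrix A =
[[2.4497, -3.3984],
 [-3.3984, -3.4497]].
sigma(A) ≈ {-5, 4}

A is real symmetric, so its spectrum consists of real eigenvalues. Expanding the characteristic polynomial of the displayed matrix gives
  det(λ I - A) = p(λ) = λ^2 + (1)λ + (-20).
Solving p(λ) = 0 yields eigenvalues ≈ -5, 4. (A is shown rounded to 4 decimals, so these recover the underlying integer eigenvalues to within that precision.)
Verification: the trace of A = -1 equals the sum of eigenvalues -1, and det(A) ≈ -19.9999 matches the eigenvalue product -20.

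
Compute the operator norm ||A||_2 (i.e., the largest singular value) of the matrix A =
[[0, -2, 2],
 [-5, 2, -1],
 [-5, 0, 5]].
||A||_2 ≈ 7.9313 (= sqrt(largest eigenvalue of A^T A))

||A||_2 = sigma_max(A) = sqrt(lambda_max(A^T A)). Form the symmetric matrix M = A^T A =
[[50, -10, -20],
 [-10, 8, -6],
 [-20, -6, 30]].
Its characteristic polynomial (trace, sum of principal 2x2 minors, determinant of M give the coefficients) is
  p(λ) = det(λ I - M) = λ^3 - 88λ^2 + 1604λ - 1600.
No integer candidate from the rational root theorem (±divisors of 1600) is a root, so the roots are irrational. The cubic discriminant is Δ = 3051336448 > 0, so there are three distinct real roots. p(1) = -83 and p(2) = 1264 have opposite signs, so a root lies in (1, 2); Newton's method refines it to λ ≈ 1.0582. p(24) = 32 and p(25) = -875 have opposite signs, so a root lies in (24, 25); Newton's method refines it to λ ≈ 24.0359. p(62) = -2096 and p(63) = 227 have opposite signs, so a root lies in (62, 63); Newton's method refines it to λ ≈ 62.9059. Check (Vieta): the three roots sum to 88, matching tr M = 88.
So the eigenvalues of A^T A are ≈ 1.0582, 24.0359, 62.9059 (all ≥ 0, as they must be for A^T A). The largest is λ_max ≈ 62.9059, hence ||A||_2 = sqrt(λ_max) ≈ 7.9313.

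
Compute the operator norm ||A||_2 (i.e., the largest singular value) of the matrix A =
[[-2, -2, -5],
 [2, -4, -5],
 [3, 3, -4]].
||A||_2 ≈ 8.6503 (= sqrt(largest eigenvalue of A^T A))

||A||_2 = sigma_max(A) = sqrt(lambda_max(A^T A)). Form the symmetric matrix M = A^T A =
[[17, 5, -12],
 [5, 29, 18],
 [-12, 18, 66]].
Its characteristic polynomial (trace, sum of principal 2x2 minors, determinant of M give the coefficients) is
  p(λ) = det(λ I - M) = λ^3 - 112λ^2 + 3036λ - 19044.
No integer candidate from the rational root theorem (±divisors of 19044) is a root, so the roots are irrational. The cubic discriminant is Δ = 3433176144 > 0, so there are three distinct real roots. p(9) = -63 and p(10) = 1116 have opposite signs, so a root lies in (9, 10); Newton's method refines it to λ ≈ 9.05. p(28) = 108 and p(29) = -803 have opposite signs, so a root lies in (28, 29); Newton's method refines it to λ ≈ 28.1217. p(74) = -2468 and p(75) = 531 have opposite signs, so a root lies in (74, 75); Newton's method refines it to λ ≈ 74.8282. Check (Vieta): the three roots sum to 112, matching tr M = 112.
So the eigenvalues of A^T A are ≈ 9.05, 28.1217, 74.8282 (all ≥ 0, as they must be for A^T A). The largest is λ_max ≈ 74.8282, hence ||A||_2 = sqrt(λ_max) ≈ 8.6503.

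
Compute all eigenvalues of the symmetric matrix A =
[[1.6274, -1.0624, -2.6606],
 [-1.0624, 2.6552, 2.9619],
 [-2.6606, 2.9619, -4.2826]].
sigma(A) ≈ {-6, 1, 5}

A is real symmetric, so its spectrum consists of real eigenvalues. Expanding the characteristic polynomial of the displayed matrix gives
  det(λ I - A) = p(λ) = λ^3 + (0)λ^2 + (-31)λ + (30).
Solving p(λ) = 0 yields eigenvalues ≈ -6, 1, 5. (A is shown rounded to 4 decimals, so these recover the underlying integer eigenvalues to within that precision.)
Verification: the trace of A = 0 equals the sum of eigenvalues 0, and det(A) ≈ -29.9999 matches the eigenvalue product -30.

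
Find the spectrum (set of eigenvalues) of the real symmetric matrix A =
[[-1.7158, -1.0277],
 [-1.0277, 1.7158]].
sigma(A) ≈ {-2, 2}

A is real symmetric, so its spectrum consists of real eigenvalues. Expanding the characteristic polynomial of the displayed matrix gives
  det(λ I - A) = p(λ) = λ^2 + (0)λ + (-4).
Solving p(λ) = 0 yields eigenvalues ≈ -2, 2. (A is shown rounded to 4 decimals, so these recover the underlying integer eigenvalues to within that precision.)
Verification: the trace of A = 0 equals the sum of eigenvalues 0, and det(A) ≈ -4.0001 matches the eigenvalue product -4.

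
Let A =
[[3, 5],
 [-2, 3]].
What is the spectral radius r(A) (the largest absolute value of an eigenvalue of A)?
r(A) = sqrt(19) ≈ 4.3589

The eigenvalues of A are the roots of its characteristic polynomial. With M = A (coefficients from the trace and determinant):
  p(λ) = det(λ I - M) = λ^2 - 6λ + 19.
For λ^2 - 6λ + 19 the discriminant is -40. It is negative, so the roots are the complex-conjugate pair λ = 3 ± (sqrt(40)/2) i ≈ 3 ± 3.1623i. For a conjugate pair the product of the roots equals the constant term, so |λ|^2 = 19 and |λ| = sqrt(19) ≈ 4.3589.
Thus the eigenvalues (to 4 decimals) are 3 ± 3.1623i (modulus 4.3589). The spectral radius is the largest modulus: r(A) = sqrt(19) ≈ 4.3589. (Cross-check: r(A) ≤ ||A||_2 ≈ 6.1098; equality holds whenever A is normal, though it can also hold for some non-normal A.)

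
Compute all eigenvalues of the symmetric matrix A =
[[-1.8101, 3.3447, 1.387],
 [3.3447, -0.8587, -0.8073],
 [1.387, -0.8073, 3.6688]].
sigma(A) ≈ {-5, 2, 4}

A is real symmetric, so its spectrum consists of real eigenvalues. Expanding the characteristic polynomial of the displayed matrix gives
  det(λ I - A) = p(λ) = λ^3 + (-1)λ^2 + (-22)λ + (40).
Solving p(λ) = 0 yields eigenvalues ≈ -5, 2, 4. (A is shown rounded to 4 decimals, so these recover the underlying integer eigenvalues to within that precision.)
Verification: the trace of A = 1 equals the sum of eigenvalues 1, and det(A) ≈ -39.9990 matches the eigenvalue product -40.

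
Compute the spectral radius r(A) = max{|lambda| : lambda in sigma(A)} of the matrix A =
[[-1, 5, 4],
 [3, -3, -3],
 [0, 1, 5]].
r(A) ≈ 5.6826

The eigenvalues of A are the roots of its characteristic polynomial. With M = A (coefficients from the trace, the sum of principal 2x2 minors, and det A):
  p(λ) = det(λ I - M) = λ^3 - λ^2 - 29λ + 51.
No integer candidate from the rational root theorem (±divisors of 51) is a root, so the roots are irrational. The cubic discriminant is Δ = 54996 > 0, so there are three distinct real roots. p(-6) = -27 and p(-5) = 46 have opposite signs, so a root lies in (-6, -5); Newton's method refines it to λ ≈ -5.6826. p(1) = 22 and p(2) = -3 have opposite signs, so a root lies in (1, 2); Newton's method refines it to λ ≈ 1.8616. p(4) = -17 and p(5) = 6 have opposite signs, so a root lies in (4, 5); Newton's method refines it to λ ≈ 4.821. Check (Vieta): the three roots sum to 1, matching tr M = 1.
Thus the eigenvalues (to 4 decimals) are -5.6826 (modulus 5.6826); 1.8616 (modulus 1.8616); 4.821 (modulus 4.821). The spectral radius is the largest modulus: r(A) ≈ 5.6826. (Cross-check: r(A) ≤ ||A||_2 ≈ 9.0702; equality holds whenever A is normal, though it can also hold for some non-normal A.)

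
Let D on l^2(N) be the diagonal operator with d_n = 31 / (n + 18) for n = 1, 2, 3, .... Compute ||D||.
||D|| = 31/19 (attained at n = 1)

For D diagonal, ||D|| = sup_n |d_n| = sup_n 31/(n + 18). This is positive and strictly decreasing in n, so the supremum is attained at n = 1: d_1 = 31/(1 + 18) = 31/19. Hence ||D|| = 31/19.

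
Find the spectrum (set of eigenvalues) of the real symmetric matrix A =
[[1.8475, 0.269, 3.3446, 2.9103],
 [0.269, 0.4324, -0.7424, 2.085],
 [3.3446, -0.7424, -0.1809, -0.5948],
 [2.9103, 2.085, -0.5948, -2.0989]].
sigma(A) ≈ {-5, -2, 2, 5}

A is real symmetric, so its spectrum consists of real eigenvalues. Expanding the characteristic polynomial of the displayed matrix gives
  det(λ I - A) = p(λ) = λ^4 + (0)λ^3 + (-29)λ^2 + (0.0011)λ + (100.004).
Solving p(λ) = 0 yields eigenvalues ≈ -5, -2, 2, 5. (A is shown rounded to 4 decimals, so these recover the underlying integer eigenvalues to within that precision.)
Verification: the trace of A = 0 equals the sum of eigenvalues 0, and det(A) ≈ 100.0040 matches the eigenvalue product 100.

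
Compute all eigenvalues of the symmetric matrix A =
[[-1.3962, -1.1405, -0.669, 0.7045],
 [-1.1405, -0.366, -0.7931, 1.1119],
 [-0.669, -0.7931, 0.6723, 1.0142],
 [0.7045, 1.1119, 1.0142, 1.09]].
sigma(A) ≈ {-3, 0, 1, 2}

A is real symmetric, so its spectrum consists of real eigenvalues. Expanding the characteristic polynomial of the displayed matrix gives
  det(λ I - A) = p(λ) = λ^4 + (0)λ^3 + (-7)λ^2 + (6)λ + (0).
Solving p(λ) = 0 yields eigenvalues ≈ -3, 0, 1, 2. (A is shown rounded to 4 decimals, so these recover the underlying integer eigenvalues to within that precision.)
Verification: the trace of A = 0 equals the sum of eigenvalues 0, and det(A) ≈ -0.0002 matches the eigenvalue product 0.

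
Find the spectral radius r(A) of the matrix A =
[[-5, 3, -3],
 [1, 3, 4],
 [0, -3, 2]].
r(A) ≈ 5.1773

The eigenvalues of A are the roots of its characteristic polynomial. With M = A (coefficients from the trace, the sum of principal 2x2 minors, and det A):
  p(λ) = det(λ I - M) = λ^3 - 10λ + 87.
No integer candidate from the rational root theorem (±divisors of 87) is a root, so the roots are irrational. The cubic discriminant is Δ = -200363 < 0, so there is one real root and a complex-conjugate pair. p(-6) = -69 and p(-5) = 12 have opposite signs, so a root lies in (-6, -5); Newton's method refines it to λ ≈ -5.1773. Dividing out (λ - (-5.1773)) leaves approximately λ^2 - 5.1773λ + 16.8042. For λ^2 - 5.1773λ + 16.8042 the discriminant is -40.4126. It is negative, so the remaining roots are the complex-conjugate pair λ ≈ 2.5886 ± 3.1785i. Their product equals the constant term, so |λ|^2 ≈ 16.8042 and |λ| ≈ 4.0993.
Thus the eigenvalues (to 4 decimals) are -5.1773 (modulus 5.1773); 2.5886 ± 3.1785i (modulus 4.0993). The spectral radius is the largest modulus: r(A) ≈ 5.1773. (Cross-check: r(A) ≤ ||A||_2 ≈ 7.1548; equality holds whenever A is normal, though it can also hold for some non-normal A.)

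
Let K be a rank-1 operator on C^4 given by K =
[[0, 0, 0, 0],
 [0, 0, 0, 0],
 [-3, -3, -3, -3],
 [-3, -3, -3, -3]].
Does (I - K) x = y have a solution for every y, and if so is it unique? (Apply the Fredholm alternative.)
(I - K) is invertible (det(I - K) = 7 ≠ 0), so for every y in C^4 the equation (I - K) x = y has a unique solution.

K has rank 1, so it is an outer product K = u v^T: every row of K is a multiple of one row vector. Reading off the entries, u = (0, 0, 3, 3) and v = (-1, -1, -1, -1) (row i of K equals u_i·v^T). A rank-one matrix u v^T satisfies K u = u (v·u) and kills the (3)-dimensional subspace v^⊥, so its characteristic polynomial is lambda^3 (lambda - v·u) with v·u = tr K = -6. Hence the eigenvalues of I - K are 1 (multiplicity 3) and 1 - (-6) = 7, so det(I - K) = 7. (Direct check: I - K =
[[1, 0, 0, 0],
 [0, 1, 0, 0],
 [3, 3, 4, 3],
 [3, 3, 3, 4]]
has determinant 7.) The finite-dimensional Fredholm alternative says: either (I - K) is invertible, or ker(I - K) ≠ {0} and then range(I - K) = ker((I - K)^*)^⊥, with dim ker(I - K) = dim ker((I - K)^*). Since det(I - K) ≠ 0, 1 is not an eigenvalue of K and ker(I - K) = {0}, so we are in the first case: for every y there is a unique x = (I - K)^(-1) y. Explicitly, by the Sherman–Morrison formula, (I - u v^T)^(-1) = I + u v^T/(1 - v·u), i.e. (I - K)^(-1) = I + K/(7).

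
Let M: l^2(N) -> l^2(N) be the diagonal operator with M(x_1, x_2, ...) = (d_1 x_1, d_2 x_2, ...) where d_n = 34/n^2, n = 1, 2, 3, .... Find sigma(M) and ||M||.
sigma(M) = {34/n^2 : n ≥ 1} ∪ {0}; ||M|| = 34

A bounded diagonal operator on l^2 with diagonal entries d_n has spectrum equal to the closure of {d_n : n ≥ 1}: every d_n is an eigenvalue (with eigenvector e_n), so {d_n} ⊂ sigma(M); the spectrum is closed, so its closure is too; and for lambda not in the closure, (M - lambda I) has bounded inverse (the diagonal entries 1/(d_n - lambda) are bounded). For our sequence d_n = 34/n^2, n = 1, 2, 3, ...:
  - {d_n} = {34/n^2 : n ≥ 1}; the only limit point is 0
  - closure = {34/n^2 : n ≥ 1} ∪ {0}
For the norm: a diagonal operator has ||M|| = sup_n |d_n|. Here d_n = 34/n^2 is positive and decreasing, so sup_n |d_n| = d_1 = 34. So ||M|| = 34.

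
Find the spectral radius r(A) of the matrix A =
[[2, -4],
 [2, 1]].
r(A) = sqrt(10) ≈ 3.1623

The eigenvalues of A are the roots of its characteristic polynomial. With M = A (coefficients from the trace and determinant):
  p(λ) = det(λ I - M) = λ^2 - 3λ + 10.
For λ^2 - 3λ + 10 the discriminant is -31. It is negative, so the roots are the complex-conjugate pair λ = 3/2 ± (sqrt(31)/2) i ≈ 1.5 ± 2.7839i. For a conjugate pair the product of the roots equals the constant term, so |λ|^2 = 10 and |λ| = sqrt(10) ≈ 3.1623.
Thus the eigenvalues (to 4 decimals) are 1.5 ± 2.7839i (modulus 3.1623). The spectral radius is the largest modulus: r(A) = sqrt(10) ≈ 3.1623. (Cross-check: r(A) ≤ ||A||_2 ≈ 4.4721; equality holds whenever A is normal, though it can also hold for some non-normal A.)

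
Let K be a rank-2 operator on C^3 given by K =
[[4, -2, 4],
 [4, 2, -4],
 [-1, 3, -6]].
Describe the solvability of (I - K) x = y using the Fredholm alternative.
(I - K) is invertible (det(I - K) = -3 ≠ 0), so for every y in C^3 the equation (I - K) x = y has a unique solution.

K has rank 2 and factors as K = U V^T = u1 v1^T + u2 v2^T with u1 = (-3, -1, 2), v1 = (-2, 0, 0), u2 = (-2, 2, 3), v2 = (1, 1, -2) (multiplying out reproduces the displayed K). The nonzero eigenvalues of U V^T coincide with those of the 2 x 2 matrix G = V^T U = [[v1·u1, v1·u2], [v2·u1, v2·u2]] = [[6, 4], [-8, -6]], and by the Sylvester determinant identity det(I_3 - U V^T) = det(I_2 - V^T U) = det([[-5, -4], [8, 7]]) = (-5)(7) - (-4)(8) = -3. (Direct check: I - K =
[[-3, 2, -4],
 [-4, -1, 4],
 [1, -3, 7]]
has determinant -3.) The finite-dimensional Fredholm alternative says: either (I - K) is invertible, or ker(I - K) ≠ {0} and then range(I - K) = ker((I - K)^*)^⊥, with dim ker(I - K) = dim ker((I - K)^*). Since det(I - K) ≠ 0, 1 is not an eigenvalue of K and ker(I - K) = {0}, so we are in the first case: for every y there is a unique x = (I - K)^(-1) y. (Explicitly, by the Woodbury identity, (I - U V^T)^(-1) = I + U (I_2 - G)^(-1) V^T.)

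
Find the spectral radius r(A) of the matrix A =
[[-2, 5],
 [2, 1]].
r(A) = 4

The eigenvalues of A are the roots of its characteristic polynomial. With M = A (coefficients from the trace and determinant):
  p(λ) = det(λ I - M) = λ^2 + λ - 12.
For λ^2 + λ - 12 the discriminant is 49. It is a perfect square (7^2), so the roots are rational: λ = (-1 ± 7)/2 = 3, -4.
Thus the eigenvalues (to 4 decimals) are 3 (modulus 3); -4 (modulus 4). The spectral radius is the largest modulus: r(A) = 4. (Cross-check: r(A) ≤ ||A||_2 ≈ 5.389; equality holds whenever A is normal, though it can also hold for some non-normal A.)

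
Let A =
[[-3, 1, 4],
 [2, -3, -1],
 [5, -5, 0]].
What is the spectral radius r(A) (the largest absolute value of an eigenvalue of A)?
r(A) ≈ 7.8125

The eigenvalues of A are the roots of its characteristic polynomial. With M = A (coefficients from the trace, the sum of principal 2x2 minors, and det A):
  p(λ) = det(λ I - M) = λ^3 + 6λ^2 - 18λ - 30.
No integer candidate from the rational root theorem (±divisors of 30) is a root, so the roots are irrational. The cubic discriminant is Δ = 94932 > 0, so there are three distinct real roots. p(-8) = -14 and p(-7) = 47 have opposite signs, so a root lies in (-8, -7); Newton's method refines it to λ ≈ -7.8125. p(-2) = 22 and p(-1) = -7 have opposite signs, so a root lies in (-2, -1); Newton's method refines it to λ ≈ -1.2528. p(3) = -3 and p(4) = 58 have opposite signs, so a root lies in (3, 4); Newton's method refines it to λ ≈ 3.0652. Check (Vieta): the three roots sum to -6, matching tr M = -6.
Thus the eigenvalues (to 4 decimals) are -7.8125 (modulus 7.8125); -1.2528 (modulus 1.2528); 3.0652 (modulus 3.0652). The spectral radius is the largest modulus: r(A) ≈ 7.8125. (Cross-check: r(A) ≤ ||A||_2 ≈ 8.6282; equality holds whenever A is normal, though it can also hold for some non-normal A.)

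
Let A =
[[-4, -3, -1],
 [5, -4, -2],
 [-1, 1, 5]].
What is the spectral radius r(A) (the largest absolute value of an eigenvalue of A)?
r(A) ≈ 5.4089

The eigenvalues of A are the roots of its characteristic polynomial. With M = A (coefficients from the trace, the sum of principal 2x2 minors, and det A):
  p(λ) = det(λ I - M) = λ^3 + 3λ^2 - 8λ - 140.
No integer candidate from the rational root theorem (±divisors of 140) is a root, so the roots are irrational. The cubic discriminant is Δ = -450976 < 0, so there is one real root and a complex-conjugate pair. p(4) = -60 and p(5) = 20 have opposite signs, so a root lies in (4, 5); Newton's method refines it to λ ≈ 4.7854. Dividing out (λ - (4.7854)) leaves approximately λ^2 + 7.7854λ + 29.2558. For λ^2 + 7.7854λ + 29.2558 the discriminant is -56.4114. It is negative, so the remaining roots are the complex-conjugate pair λ ≈ -3.8927 ± 3.7554i. Their product equals the constant term, so |λ|^2 ≈ 29.2558 and |λ| ≈ 5.4089.
Thus the eigenvalues (to 4 decimals) are 4.7854 (modulus 4.7854); -3.8927 ± 3.7554i (modulus 5.4089). The spectral radius is the largest modulus: r(A) ≈ 5.4089. (Cross-check: r(A) ≤ ||A||_2 ≈ 7.5702; equality holds whenever A is normal, though it can also hold for some non-normal A.)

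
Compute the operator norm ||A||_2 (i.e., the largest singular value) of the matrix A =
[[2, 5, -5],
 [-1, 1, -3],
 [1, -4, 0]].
||A||_2 ≈ 8.2112 (= sqrt(largest eigenvalue of A^T A))

||A||_2 = sigma_max(A) = sqrt(lambda_max(A^T A)). Form the symmetric matrix M = A^T A =
[[6, 5, -7],
 [5, 42, -28],
 [-7, -28, 34]].
Its characteristic polynomial (trace, sum of principal 2x2 minors, determinant of M give the coefficients) is
  p(λ) = det(λ I - M) = λ^3 - 82λ^2 + 1026λ - 2916.
No integer candidate from the rational root theorem (±divisors of 2916) is a root, so the roots are irrational. The cubic discriminant is Δ = 513192672 > 0, so there are three distinct real roots. p(4) = -60 and p(5) = 289 have opposite signs, so a root lies in (4, 5); Newton's method refines it to λ ≈ 4.1472. p(10) = 144 and p(11) = -221 have opposite signs, so a root lies in (10, 11); Newton's method refines it to λ ≈ 10.4284. p(67) = -1509 and p(68) = 2116 have opposite signs, so a root lies in (67, 68); Newton's method refines it to λ ≈ 67.4244. Check (Vieta): the three roots sum to 82, matching tr M = 82.
So the eigenvalues of A^T A are ≈ 4.1472, 10.4284, 67.4244 (all ≥ 0, as they must be for A^T A). The largest is λ_max ≈ 67.4244, hence ||A||_2 = sqrt(λ_max) ≈ 8.2112.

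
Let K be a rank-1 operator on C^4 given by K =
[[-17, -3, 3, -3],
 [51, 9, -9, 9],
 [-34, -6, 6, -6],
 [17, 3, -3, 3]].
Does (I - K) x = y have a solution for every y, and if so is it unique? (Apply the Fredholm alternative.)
(I - K) is singular (det(I - K) = 0, i.e. 1 ∈ sigma(K)). (I - K) x = y is solvable iff y ⊥ ker((I - K)^*) = span{(-17, -3, 3, -3)}, i.e. iff -17y_1 - 3y_2 + 3y_3 - 3y_4 = 0. When solvable, the solutions are x = y + c·(1, -3, 2, -1), c arbitrary (ker(I - K) = span{(1, -3, 2, -1)}, dimension 1).

K has rank 1, so it is an outer product K = u v^T: every row of K is a multiple of one row vector. Reading off the entries, u = (1, -3, 2, -1) and v = (-17, -3, 3, -3) (row i of K equals u_i·v^T). A rank-one matrix u v^T satisfies K u = u (v·u) and kills the (3)-dimensional subspace v^⊥, so its characteristic polynomial is lambda^3 (lambda - v·u) with v·u = tr K = 1. Hence the eigenvalues of I - K are 1 (multiplicity 3) and 1 - (1) = 0, so det(I - K) = 0. (Direct check: I - K =
[[18, 3, -3, 3],
 [-51, -8, 9, -9],
 [34, 6, -5, 6],
 [-17, -3, 3, -2]]
has determinant 0.) So 1 is an eigenvalue of K and (I - K) is not invertible. The finite-dimensional Fredholm alternative says: either (I - K) is invertible, or ker(I - K) ≠ {0} and then range(I - K) = ker((I - K)^*)^⊥, with dim ker(I - K) = dim ker((I - K)^*). We are in the second case, so we need both kernels. Kernel of I - K: (I - K) u = u - u (v·u) = u - u = 0, so ker(I - K) = span{u} = span{(1, -3, 2, -1)} (it is exactly 1-dimensional because rank(I - K) = 3). Kernel of the adjoint: K is real, so (I - K)^* = I - K^T = I - v u^T, and (I - v u^T) v = v - v (u·v) = 0; hence ker((I - K)^*) = span{v} = span{(-17, -3, 3, -3)}. Therefore (I - K) x = y is solvable iff <y, v> = 0, i.e. iff -17y_1 - 3y_2 + 3y_3 - 3y_4 = 0. When this holds, K y = u (v·y) = 0, so (I - K) y = y and x = y is a particular solution; the full solution set is the line x = y + c·u = y + c·(1, -3, 2, -1), c ∈ C.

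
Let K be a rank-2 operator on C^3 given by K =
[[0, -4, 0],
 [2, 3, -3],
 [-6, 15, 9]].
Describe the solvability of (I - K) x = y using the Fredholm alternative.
(I - K) is invertible (det(I - K) = 69 ≠ 0), so for every y in C^3 the equation (I - K) x = y has a unique solution.

K has rank 2 and factors as K = U V^T = u1 v1^T + u2 v2^T with u1 = (2, -3, -3), v1 = (0, -2, 0), u2 = (0, 1, -3), v2 = (2, -3, -3) (multiplying out reproduces the displayed K). The nonzero eigenvalues of U V^T coincide with those of the 2 x 2 matrix G = V^T U = [[v1·u1, v1·u2], [v2·u1, v2·u2]] = [[6, -2], [22, 6]], and by the Sylvester determinant identity det(I_3 - U V^T) = det(I_2 - V^T U) = det([[-5, 2], [-22, -5]]) = (-5)(-5) - (2)(-22) = 69. (Direct check: I - K =
[[1, 4, 0],
 [-2, -2, 3],
 [6, -15, -8]]
has determinant 69.) The finite-dimensional Fredholm alternative says: either (I - K) is invertible, or ker(I - K) ≠ {0} and then range(I - K) = ker((I - K)^*)^⊥, with dim ker(I - K) = dim ker((I - K)^*). Since det(I - K) ≠ 0, 1 is not an eigenvalue of K and ker(I - K) = {0}, so we are in the first case: for every y there is a unique x = (I - K)^(-1) y. (Explicitly, by the Woodbury identity, (I - U V^T)^(-1) = I + U (I_2 - G)^(-1) V^T.)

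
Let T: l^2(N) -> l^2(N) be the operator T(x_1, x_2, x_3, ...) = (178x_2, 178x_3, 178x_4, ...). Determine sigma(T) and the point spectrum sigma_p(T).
sigma(T) = closed disk {z in C : |z| ≤ 178}; sigma_p(T) = open disk {z in C : |z| < 178}

Note T = 178·V where V is the unit left shift (V x)_k = x_{k+1}; so sigma(T) = 178·sigma(V) and ||T|| = 178||V||. ||T x||^2 = 31684sum_{k≥2} |x_k|^2 ≤ 31684||x||^2, with equality on {x : x_1 = 0}, so ||T|| = 178. For any lambda with |lambda| < 178, set r = lambda/178 (|r| < 1); the vector x = (1, r, r^2, ...) is in l^2 and satisfies T x = 178(r, r^2, ...) = lambda x, so lambda is an eigenvalue. On the boundary |lambda| = 178 the geometric series diverges, so no l^2 eigenvector exists, but these lambda lie in the approximate point spectrum. Hence sigma(T) is the closed disk of radius 178 and sigma_p(T) is the open disk.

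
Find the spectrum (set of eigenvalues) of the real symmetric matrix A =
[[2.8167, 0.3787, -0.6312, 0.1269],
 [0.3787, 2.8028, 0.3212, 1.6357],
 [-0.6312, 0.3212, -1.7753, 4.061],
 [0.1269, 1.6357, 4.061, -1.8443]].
sigma(A) ≈ {-6, 1, 3, 4}

A is real symmetric, so its spectrum consists of real eigenvalues. Expanding the characteristic polynomial of the displayed matrix gives
  det(λ I - A) = p(λ) = λ^4 + (-2)λ^3 + (-29)λ^2 + (101.997)λ + (-71.9956).
Solving p(λ) = 0 yields eigenvalues ≈ -6, 1, 3, 4. (A is shown rounded to 4 decimals, so these recover the underlying integer eigenvalues to within that precision.)
Verification: the trace of A = 2 equals the sum of eigenvalues 2, and det(A) ≈ -71.9956 matches the eigenvalue product -72.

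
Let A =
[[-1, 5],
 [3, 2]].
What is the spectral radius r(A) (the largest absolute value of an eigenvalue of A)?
r(A) = (1 + sqrt(69))/2 ≈ 4.6533

The eigenvalues of A are the roots of its characteristic polynomial. With M = A (coefficients from the trace and determinant):
  p(λ) = det(λ I - M) = λ^2 - λ - 17.
For λ^2 - λ - 17 the discriminant is 69. It is nonnegative but not a perfect square, so the roots are real and irrational: λ = (1 ± sqrt(69))/2 ≈ 4.6533, -3.6533.
Thus the eigenvalues (to 4 decimals) are 4.6533 (modulus 4.6533); -3.6533 (modulus 3.6533). The spectral radius is the largest modulus: r(A) = (1 + sqrt(69))/2 ≈ 4.6533. (Cross-check: r(A) ≤ ||A||_2 ≈ 5.39; equality holds whenever A is normal, though it can also hold for some non-normal A.)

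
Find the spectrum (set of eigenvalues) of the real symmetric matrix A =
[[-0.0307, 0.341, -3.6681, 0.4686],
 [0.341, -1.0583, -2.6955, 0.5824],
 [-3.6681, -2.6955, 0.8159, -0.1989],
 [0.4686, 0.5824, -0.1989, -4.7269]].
sigma(A) ≈ {-5, -4, -1, 5}

A is real symmetric, so its spectrum consists of real eigenvalues. Expanding the characteristic polynomial of the displayed matrix gives
  det(λ I - A) = p(λ) = λ^4 + (5)λ^3 + (-21)λ^2 + (-125.0022)λ + (-100.0019).
Solving p(λ) = 0 yields eigenvalues ≈ -5, -4, -1, 5. (A is shown rounded to 4 decimals, so these recover the underlying integer eigenvalues to within that precision.)
Verification: the trace of A = -5 equals the sum of eigenvalues -5, and det(A) ≈ -100.0019 matches the eigenvalue product -100.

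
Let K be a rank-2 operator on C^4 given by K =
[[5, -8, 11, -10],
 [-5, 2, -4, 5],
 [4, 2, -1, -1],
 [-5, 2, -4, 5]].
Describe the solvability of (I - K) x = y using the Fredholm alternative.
(I - K) is invertible (det(I - K) = -117 ≠ 0), so for every y in C^4 the equation (I - K) x = y has a unique solution.

K has rank 2 and factors as K = U V^T = u1 v1^T + u2 v2^T with u1 = (3, -2, 1, -2), v1 = (2, -2, 3, -3), u2 = (-1, -1, 2, -1), v2 = (1, 2, -2, 1) (multiplying out reproduces the displayed K). The nonzero eigenvalues of U V^T coincide with those of the 2 x 2 matrix G = V^T U = [[v1·u1, v1·u2], [v2·u1, v2·u2]] = [[19, 9], [-5, -8]], and by the Sylvester determinant identity det(I_4 - U V^T) = det(I_2 - V^T U) = det([[-18, -9], [5, 9]]) = (-18)(9) - (-9)(5) = -117. (Direct check: I - K =
[[-4, 8, -11, 10],
 [5, -1, 4, -5],
 [-4, -2, 2, 1],
 [5, -2, 4, -4]]
has determinant -117.) The finite-dimensional Fredholm alternative says: either (I - K) is invertible, or ker(I - K) ≠ {0} and then range(I - K) = ker((I - K)^*)^⊥, with dim ker(I - K) = dim ker((I - K)^*). Since det(I - K) ≠ 0, 1 is not an eigenvalue of K and ker(I - K) = {0}, so we are in the first case: for every y there is a unique x = (I - K)^(-1) y. (Explicitly, by the Woodbury identity, (I - U V^T)^(-1) = I + U (I_2 - G)^(-1) V^T.)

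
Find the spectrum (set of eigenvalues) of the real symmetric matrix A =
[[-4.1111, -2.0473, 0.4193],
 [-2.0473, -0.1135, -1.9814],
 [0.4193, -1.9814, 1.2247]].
sigma(A) ≈ {-5, -1, 3}

A is real symmetric, so its spectrum consists of real eigenvalues. Expanding the characteristic polynomial of the displayed matrix gives
  det(λ I - A) = p(λ) = λ^3 + (3)λ^2 + (-13)λ + (-15).
Solving p(λ) = 0 yields eigenvalues ≈ -5, -1, 3. (A is shown rounded to 4 decimals, so these recover the underlying integer eigenvalues to within that precision.)
Verification: the trace of A = -3 equals the sum of eigenvalues -3, and det(A) ≈ 14.9999 matches the eigenvalue product 15.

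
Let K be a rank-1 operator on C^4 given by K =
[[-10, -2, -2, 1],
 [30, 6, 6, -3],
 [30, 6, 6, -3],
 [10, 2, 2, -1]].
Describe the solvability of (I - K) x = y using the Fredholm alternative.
(I - K) is singular (det(I - K) = 0, i.e. 1 ∈ sigma(K)). (I - K) x = y is solvable iff y ⊥ ker((I - K)^*) = span{(-10, -2, -2, 1)}, i.e. iff -10y_1 - 2y_2 - 2y_3 + y_4 = 0. When solvable, the solutions are x = y + c·(1, -3, -3, -1), c arbitrary (ker(I - K) = span{(1, -3, -3, -1)}, dimension 1).

K has rank 1, so it is an outer product K = u v^T: every row of K is a multiple of one row vector. Reading off the entries, u = (1, -3, -3, -1) and v = (-10, -2, -2, 1) (row i of K equals u_i·v^T). A rank-one matrix u v^T satisfies K u = u (v·u) and kills the (3)-dimensional subspace v^⊥, so its characteristic polynomial is lambda^3 (lambda - v·u) with v·u = tr K = 1. Hence the eigenvalues of I - K are 1 (multiplicity 3) and 1 - (1) = 0, so det(I - K) = 0. (Direct check: I - K =
[[11, 2, 2, -1],
 [-30, -5, -6, 3],
 [-30, -6, -5, 3],
 [-10, -2, -2, 2]]
has determinant 0.) So 1 is an eigenvalue of K and (I - K) is not invertible. The finite-dimensional Fredholm alternative says: either (I - K) is invertible, or ker(I - K) ≠ {0} and then range(I - K) = ker((I - K)^*)^⊥, with dim ker(I - K) = dim ker((I - K)^*). We are in the second case, so we need both kernels. Kernel of I - K: (I - K) u = u - u (v·u) = u - u = 0, so ker(I - K) = span{u} = span{(1, -3, -3, -1)} (it is exactly 1-dimensional because rank(I - K) = 3). Kernel of the adjoint: K is real, so (I - K)^* = I - K^T = I - v u^T, and (I - v u^T) v = v - v (u·v) = 0; hence ker((I - K)^*) = span{v} = span{(-10, -2, -2, 1)}. Therefore (I - K) x = y is solvable iff <y, v> = 0, i.e. iff -10y_1 - 2y_2 - 2y_3 + y_4 = 0. When this holds, K y = u (v·y) = 0, so (I - K) y = y and x = y is a particular solution; the full solution set is the line x = y + c·u = y + c·(1, -3, -3, -1), c ∈ C.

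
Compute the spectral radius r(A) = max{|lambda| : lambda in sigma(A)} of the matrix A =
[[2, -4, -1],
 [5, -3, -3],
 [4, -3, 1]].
r(A) ≈ 4.0382

The eigenvalues of A are the roots of its characteristic polynomial. With M = A (coefficients from the trace, the sum of principal 2x2 minors, and det A):
  p(λ) = det(λ I - M) = λ^3 + 8λ - 47.
No integer candidate from the rational root theorem (±divisors of 47) is a root, so the roots are irrational. The cubic discriminant is Δ = -61691 < 0, so there is one real root and a complex-conjugate pair. p(2) = -23 and p(3) = 4 have opposite signs, so a root lies in (2, 3); Newton's method refines it to λ ≈ 2.8822. Dividing out (λ - (2.8822)) leaves approximately λ^2 + 2.8822λ + 16.307. For λ^2 + 2.8822λ + 16.307 the discriminant is -56.9211. It is negative, so the remaining roots are the complex-conjugate pair λ ≈ -1.4411 ± 3.7723i. Their product equals the constant term, so |λ|^2 ≈ 16.307 and |λ| ≈ 4.0382.
Thus the eigenvalues (to 4 decimals) are 2.8822 (modulus 2.8822); -1.4411 ± 3.7723i (modulus 4.0382). The spectral radius is the largest modulus: r(A) ≈ 4.0382. (Cross-check: r(A) ≤ ||A||_2 ≈ 8.8816; equality holds whenever A is normal, though it can also hold for some non-normal A.)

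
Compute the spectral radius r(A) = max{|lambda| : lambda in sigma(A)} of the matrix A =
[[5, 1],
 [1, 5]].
r(A) = 6

The eigenvalues of A are the roots of its characteristic polynomial. With M = A (coefficients from the trace and determinant):
  p(λ) = det(λ I - M) = λ^2 - 10λ + 24.
For λ^2 - 10λ + 24 the discriminant is 4. It is a perfect square (2^2), so the roots are rational: λ = (10 ± 2)/2 = 6, 4.
Thus the eigenvalues (to 4 decimals) are 6 (modulus 6); 4 (modulus 4). The spectral radius is the largest modulus: r(A) = 6. (Cross-check: r(A) ≤ ||A||_2 ≈ 6; equality holds whenever A is normal, though it can also hold for some non-normal A.)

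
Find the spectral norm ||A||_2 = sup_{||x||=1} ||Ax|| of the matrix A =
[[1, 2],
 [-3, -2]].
||A||_2 = sqrt((18 + sqrt(260))/2) ≈ 4.1306 (= sqrt(largest eigenvalue of A^T A))

||A||_2 = sigma_max(A) = sqrt(lambda_max(A^T A)). Form the symmetric matrix M = A^T A =
[[10, 8],
 [8, 8]].
Its characteristic polynomial (trace, determinant of M give the coefficients) is
  p(λ) = det(λ I - M) = λ^2 - 18λ + 16.
For λ^2 - 18λ + 16 the discriminant is 260. It is nonnegative but not a perfect square, so the roots are real and irrational: λ = (18 ± sqrt(260))/2 ≈ 17.0623, 0.9377.
So the eigenvalues of A^T A are ≈ 0.9377, 17.0623 (all ≥ 0, as they must be for A^T A). The largest is λ_max = (18 + sqrt(260))/2 ≈ 17.0623, hence ||A||_2 = sqrt(λ_max) = sqrt((18 + sqrt(260))/2) ≈ 4.1306.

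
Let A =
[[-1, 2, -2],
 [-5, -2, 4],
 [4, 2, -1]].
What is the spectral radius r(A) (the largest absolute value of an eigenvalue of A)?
r(A) ≈ 4.759

The eigenvalues of A are the roots of its characteristic polynomial. With M = A (coefficients from the trace, the sum of principal 2x2 minors, and det A):
  p(λ) = det(λ I - M) = λ^3 + 4λ^2 + 15λ - 32.
No integer candidate from the rational root theorem (±divisors of 32) is a root, so the roots are irrational. The cubic discriminant is Δ = -63916 < 0, so there is one real root and a complex-conjugate pair. p(1) = -12 and p(2) = 22 have opposite signs, so a root lies in (1, 2); Newton's method refines it to λ ≈ 1.4129. Dividing out (λ - (1.4129)) leaves approximately λ^2 + 5.4129λ + 22.6481. For λ^2 + 5.4129λ + 22.6481 the discriminant is -61.2925. It is negative, so the remaining roots are the complex-conjugate pair λ ≈ -2.7065 ± 3.9145i. Their product equals the constant term, so |λ|^2 ≈ 22.6481 and |λ| ≈ 4.759.
Thus the eigenvalues (to 4 decimals) are 1.4129 (modulus 1.4129); -2.7065 ± 3.9145i (modulus 4.759). The spectral radius is the largest modulus: r(A) ≈ 4.759. (Cross-check: r(A) ≤ ||A||_2 ≈ 8.021; equality holds whenever A is normal, though it can also hold for some non-normal A.)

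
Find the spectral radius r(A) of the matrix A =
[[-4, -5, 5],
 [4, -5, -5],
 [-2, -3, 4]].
r(A) ≈ 4.6026

The eigenvalues of A are the roots of its characteristic polynomial. With M = A (coefficients from the trace, the sum of principal 2x2 minors, and det A):
  p(λ) = det(λ I - M) = λ^3 + 5λ^2 - λ - 60.
No integer candidate from the rational root theorem (±divisors of 60) is a root, so the roots are irrational. The cubic discriminant is Δ = -61771 < 0, so there is one real root and a complex-conjugate pair. p(2) = -34 and p(3) = 9 have opposite signs, so a root lies in (2, 3); Newton's method refines it to λ ≈ 2.8323. Dividing out (λ - (2.8323)) leaves approximately λ^2 + 7.8323λ + 21.1839. For λ^2 + 7.8323λ + 21.1839 the discriminant is -23.3899. It is negative, so the remaining roots are the complex-conjugate pair λ ≈ -3.9162 ± 2.4182i. Their product equals the constant term, so |λ|^2 ≈ 21.1839 and |λ| ≈ 4.6026.
Thus the eigenvalues (to 4 decimals) are 2.8323 (modulus 2.8323); -3.9162 ± 2.4182i (modulus 4.6026). The spectral radius is the largest modulus: r(A) ≈ 4.6026. (Cross-check: r(A) ≤ ||A||_2 ≈ 10.2512; equality holds whenever A is normal, though it can also hold for some non-normal A.)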